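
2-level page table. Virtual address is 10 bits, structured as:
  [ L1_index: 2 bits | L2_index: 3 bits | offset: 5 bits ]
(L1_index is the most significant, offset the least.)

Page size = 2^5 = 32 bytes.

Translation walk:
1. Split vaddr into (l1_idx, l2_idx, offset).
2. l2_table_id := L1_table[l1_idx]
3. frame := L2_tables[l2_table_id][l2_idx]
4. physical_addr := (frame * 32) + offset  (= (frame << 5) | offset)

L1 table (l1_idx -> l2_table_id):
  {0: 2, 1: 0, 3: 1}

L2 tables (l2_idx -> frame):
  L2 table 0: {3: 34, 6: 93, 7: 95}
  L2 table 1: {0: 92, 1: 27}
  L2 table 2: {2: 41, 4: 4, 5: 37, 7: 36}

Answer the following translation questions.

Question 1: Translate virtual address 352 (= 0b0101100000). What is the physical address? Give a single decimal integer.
vaddr = 352 = 0b0101100000
Split: l1_idx=1, l2_idx=3, offset=0
L1[1] = 0
L2[0][3] = 34
paddr = 34 * 32 + 0 = 1088

Answer: 1088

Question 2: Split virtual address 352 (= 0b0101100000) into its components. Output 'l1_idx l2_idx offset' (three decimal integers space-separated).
Answer: 1 3 0

Derivation:
vaddr = 352 = 0b0101100000
  top 2 bits -> l1_idx = 1
  next 3 bits -> l2_idx = 3
  bottom 5 bits -> offset = 0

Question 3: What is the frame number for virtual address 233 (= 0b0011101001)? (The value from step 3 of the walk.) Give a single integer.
vaddr = 233: l1_idx=0, l2_idx=7
L1[0] = 2; L2[2][7] = 36

Answer: 36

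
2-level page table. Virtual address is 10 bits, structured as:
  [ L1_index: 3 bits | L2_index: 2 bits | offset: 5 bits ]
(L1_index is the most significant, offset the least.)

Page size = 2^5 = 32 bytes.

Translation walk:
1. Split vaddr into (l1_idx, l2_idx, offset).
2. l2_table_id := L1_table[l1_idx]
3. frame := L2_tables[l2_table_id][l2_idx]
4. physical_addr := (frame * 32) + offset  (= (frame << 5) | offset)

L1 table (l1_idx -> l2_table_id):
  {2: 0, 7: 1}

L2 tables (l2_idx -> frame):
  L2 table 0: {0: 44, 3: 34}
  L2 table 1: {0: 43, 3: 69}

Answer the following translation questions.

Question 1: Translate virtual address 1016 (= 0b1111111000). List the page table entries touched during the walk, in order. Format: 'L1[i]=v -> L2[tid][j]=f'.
vaddr = 1016 = 0b1111111000
Split: l1_idx=7, l2_idx=3, offset=24

Answer: L1[7]=1 -> L2[1][3]=69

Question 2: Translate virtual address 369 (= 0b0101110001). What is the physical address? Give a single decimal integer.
vaddr = 369 = 0b0101110001
Split: l1_idx=2, l2_idx=3, offset=17
L1[2] = 0
L2[0][3] = 34
paddr = 34 * 32 + 17 = 1105

Answer: 1105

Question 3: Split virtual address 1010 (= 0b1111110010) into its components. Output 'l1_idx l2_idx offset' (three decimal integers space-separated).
vaddr = 1010 = 0b1111110010
  top 3 bits -> l1_idx = 7
  next 2 bits -> l2_idx = 3
  bottom 5 bits -> offset = 18

Answer: 7 3 18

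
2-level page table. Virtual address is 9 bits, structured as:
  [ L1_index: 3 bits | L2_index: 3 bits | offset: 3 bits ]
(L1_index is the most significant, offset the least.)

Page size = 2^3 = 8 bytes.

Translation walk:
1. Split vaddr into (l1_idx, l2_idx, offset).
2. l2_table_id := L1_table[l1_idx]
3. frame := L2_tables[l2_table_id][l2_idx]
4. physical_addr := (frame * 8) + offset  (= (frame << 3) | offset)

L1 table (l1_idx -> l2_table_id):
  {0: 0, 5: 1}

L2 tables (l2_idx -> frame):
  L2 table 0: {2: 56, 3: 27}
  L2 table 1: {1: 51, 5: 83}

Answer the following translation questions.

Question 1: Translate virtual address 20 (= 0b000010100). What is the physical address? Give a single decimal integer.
vaddr = 20 = 0b000010100
Split: l1_idx=0, l2_idx=2, offset=4
L1[0] = 0
L2[0][2] = 56
paddr = 56 * 8 + 4 = 452

Answer: 452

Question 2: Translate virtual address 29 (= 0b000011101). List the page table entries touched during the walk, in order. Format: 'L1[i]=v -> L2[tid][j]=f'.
vaddr = 29 = 0b000011101
Split: l1_idx=0, l2_idx=3, offset=5

Answer: L1[0]=0 -> L2[0][3]=27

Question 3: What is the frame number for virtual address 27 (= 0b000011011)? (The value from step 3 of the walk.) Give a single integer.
Answer: 27

Derivation:
vaddr = 27: l1_idx=0, l2_idx=3
L1[0] = 0; L2[0][3] = 27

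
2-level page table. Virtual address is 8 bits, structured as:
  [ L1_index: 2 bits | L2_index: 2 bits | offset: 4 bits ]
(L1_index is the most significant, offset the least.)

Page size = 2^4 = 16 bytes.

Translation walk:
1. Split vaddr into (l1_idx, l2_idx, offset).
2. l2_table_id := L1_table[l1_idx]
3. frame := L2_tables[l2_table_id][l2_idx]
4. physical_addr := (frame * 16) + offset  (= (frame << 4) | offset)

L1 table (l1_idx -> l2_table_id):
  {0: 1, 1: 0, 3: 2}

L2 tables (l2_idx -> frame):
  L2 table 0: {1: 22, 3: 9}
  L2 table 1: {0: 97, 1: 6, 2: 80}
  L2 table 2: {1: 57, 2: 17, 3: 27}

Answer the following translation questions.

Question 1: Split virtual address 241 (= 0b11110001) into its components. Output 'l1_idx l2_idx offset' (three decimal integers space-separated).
Answer: 3 3 1

Derivation:
vaddr = 241 = 0b11110001
  top 2 bits -> l1_idx = 3
  next 2 bits -> l2_idx = 3
  bottom 4 bits -> offset = 1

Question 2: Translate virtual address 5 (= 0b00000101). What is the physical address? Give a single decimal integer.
vaddr = 5 = 0b00000101
Split: l1_idx=0, l2_idx=0, offset=5
L1[0] = 1
L2[1][0] = 97
paddr = 97 * 16 + 5 = 1557

Answer: 1557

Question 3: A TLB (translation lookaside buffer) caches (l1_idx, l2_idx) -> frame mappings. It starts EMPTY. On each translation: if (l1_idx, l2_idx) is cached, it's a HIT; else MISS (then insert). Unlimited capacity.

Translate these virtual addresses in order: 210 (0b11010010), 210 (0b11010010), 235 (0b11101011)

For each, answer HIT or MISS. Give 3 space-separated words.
Answer: MISS HIT MISS

Derivation:
vaddr=210: (3,1) not in TLB -> MISS, insert
vaddr=210: (3,1) in TLB -> HIT
vaddr=235: (3,2) not in TLB -> MISS, insert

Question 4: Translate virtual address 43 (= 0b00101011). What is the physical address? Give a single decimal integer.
vaddr = 43 = 0b00101011
Split: l1_idx=0, l2_idx=2, offset=11
L1[0] = 1
L2[1][2] = 80
paddr = 80 * 16 + 11 = 1291

Answer: 1291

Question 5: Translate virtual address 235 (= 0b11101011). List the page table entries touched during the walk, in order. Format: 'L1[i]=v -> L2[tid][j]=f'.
Answer: L1[3]=2 -> L2[2][2]=17

Derivation:
vaddr = 235 = 0b11101011
Split: l1_idx=3, l2_idx=2, offset=11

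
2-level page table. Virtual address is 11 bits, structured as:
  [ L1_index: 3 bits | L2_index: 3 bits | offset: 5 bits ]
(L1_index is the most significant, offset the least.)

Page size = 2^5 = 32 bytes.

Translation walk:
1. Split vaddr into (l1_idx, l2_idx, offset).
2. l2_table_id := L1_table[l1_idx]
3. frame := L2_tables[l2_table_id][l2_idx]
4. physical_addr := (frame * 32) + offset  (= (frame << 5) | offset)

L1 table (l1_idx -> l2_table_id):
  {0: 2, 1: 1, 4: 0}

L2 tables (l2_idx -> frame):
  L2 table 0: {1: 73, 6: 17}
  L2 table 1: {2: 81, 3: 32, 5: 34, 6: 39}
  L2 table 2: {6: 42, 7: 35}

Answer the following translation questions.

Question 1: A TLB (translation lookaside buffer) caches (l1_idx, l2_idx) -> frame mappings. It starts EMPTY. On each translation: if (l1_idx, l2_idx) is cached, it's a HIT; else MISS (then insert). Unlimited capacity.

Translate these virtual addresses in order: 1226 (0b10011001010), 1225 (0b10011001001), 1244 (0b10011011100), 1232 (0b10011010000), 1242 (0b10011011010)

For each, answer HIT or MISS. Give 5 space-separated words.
Answer: MISS HIT HIT HIT HIT

Derivation:
vaddr=1226: (4,6) not in TLB -> MISS, insert
vaddr=1225: (4,6) in TLB -> HIT
vaddr=1244: (4,6) in TLB -> HIT
vaddr=1232: (4,6) in TLB -> HIT
vaddr=1242: (4,6) in TLB -> HIT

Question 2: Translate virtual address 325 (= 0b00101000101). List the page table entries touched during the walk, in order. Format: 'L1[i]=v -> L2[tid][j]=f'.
vaddr = 325 = 0b00101000101
Split: l1_idx=1, l2_idx=2, offset=5

Answer: L1[1]=1 -> L2[1][2]=81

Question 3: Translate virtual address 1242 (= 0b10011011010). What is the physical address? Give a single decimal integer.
vaddr = 1242 = 0b10011011010
Split: l1_idx=4, l2_idx=6, offset=26
L1[4] = 0
L2[0][6] = 17
paddr = 17 * 32 + 26 = 570

Answer: 570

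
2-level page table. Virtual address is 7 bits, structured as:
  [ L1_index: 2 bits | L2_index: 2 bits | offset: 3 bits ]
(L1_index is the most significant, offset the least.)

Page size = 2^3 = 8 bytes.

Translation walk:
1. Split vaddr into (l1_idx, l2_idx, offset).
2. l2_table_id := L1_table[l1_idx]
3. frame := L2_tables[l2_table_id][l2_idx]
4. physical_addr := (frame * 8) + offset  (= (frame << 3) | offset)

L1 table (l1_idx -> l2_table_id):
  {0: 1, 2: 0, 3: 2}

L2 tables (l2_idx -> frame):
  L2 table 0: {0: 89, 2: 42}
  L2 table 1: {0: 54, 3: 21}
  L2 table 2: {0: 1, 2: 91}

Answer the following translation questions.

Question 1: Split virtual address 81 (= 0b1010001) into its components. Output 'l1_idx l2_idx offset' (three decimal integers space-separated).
Answer: 2 2 1

Derivation:
vaddr = 81 = 0b1010001
  top 2 bits -> l1_idx = 2
  next 2 bits -> l2_idx = 2
  bottom 3 bits -> offset = 1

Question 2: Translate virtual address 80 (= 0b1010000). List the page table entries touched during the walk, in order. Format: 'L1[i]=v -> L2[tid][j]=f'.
vaddr = 80 = 0b1010000
Split: l1_idx=2, l2_idx=2, offset=0

Answer: L1[2]=0 -> L2[0][2]=42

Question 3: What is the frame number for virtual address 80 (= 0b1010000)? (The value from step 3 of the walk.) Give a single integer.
vaddr = 80: l1_idx=2, l2_idx=2
L1[2] = 0; L2[0][2] = 42

Answer: 42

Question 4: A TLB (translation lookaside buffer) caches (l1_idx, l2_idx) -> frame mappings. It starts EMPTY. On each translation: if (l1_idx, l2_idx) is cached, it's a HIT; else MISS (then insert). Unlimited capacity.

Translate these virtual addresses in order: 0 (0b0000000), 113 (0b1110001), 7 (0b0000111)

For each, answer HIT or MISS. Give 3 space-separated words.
Answer: MISS MISS HIT

Derivation:
vaddr=0: (0,0) not in TLB -> MISS, insert
vaddr=113: (3,2) not in TLB -> MISS, insert
vaddr=7: (0,0) in TLB -> HIT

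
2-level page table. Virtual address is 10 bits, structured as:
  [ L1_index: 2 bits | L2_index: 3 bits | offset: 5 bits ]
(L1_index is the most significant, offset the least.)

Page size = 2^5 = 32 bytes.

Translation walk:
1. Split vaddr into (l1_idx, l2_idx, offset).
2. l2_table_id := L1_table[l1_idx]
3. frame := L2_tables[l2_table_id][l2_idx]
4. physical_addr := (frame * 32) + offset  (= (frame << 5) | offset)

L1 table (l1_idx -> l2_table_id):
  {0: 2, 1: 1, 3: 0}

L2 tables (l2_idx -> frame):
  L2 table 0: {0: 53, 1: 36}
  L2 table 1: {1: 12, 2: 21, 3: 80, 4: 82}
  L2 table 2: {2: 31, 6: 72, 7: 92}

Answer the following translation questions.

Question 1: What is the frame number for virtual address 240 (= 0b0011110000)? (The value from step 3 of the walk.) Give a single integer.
Answer: 92

Derivation:
vaddr = 240: l1_idx=0, l2_idx=7
L1[0] = 2; L2[2][7] = 92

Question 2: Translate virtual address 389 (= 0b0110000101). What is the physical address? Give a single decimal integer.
Answer: 2629

Derivation:
vaddr = 389 = 0b0110000101
Split: l1_idx=1, l2_idx=4, offset=5
L1[1] = 1
L2[1][4] = 82
paddr = 82 * 32 + 5 = 2629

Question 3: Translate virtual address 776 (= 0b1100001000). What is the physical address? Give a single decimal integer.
Answer: 1704

Derivation:
vaddr = 776 = 0b1100001000
Split: l1_idx=3, l2_idx=0, offset=8
L1[3] = 0
L2[0][0] = 53
paddr = 53 * 32 + 8 = 1704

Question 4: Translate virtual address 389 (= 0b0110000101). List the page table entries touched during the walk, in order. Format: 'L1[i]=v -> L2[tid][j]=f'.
Answer: L1[1]=1 -> L2[1][4]=82

Derivation:
vaddr = 389 = 0b0110000101
Split: l1_idx=1, l2_idx=4, offset=5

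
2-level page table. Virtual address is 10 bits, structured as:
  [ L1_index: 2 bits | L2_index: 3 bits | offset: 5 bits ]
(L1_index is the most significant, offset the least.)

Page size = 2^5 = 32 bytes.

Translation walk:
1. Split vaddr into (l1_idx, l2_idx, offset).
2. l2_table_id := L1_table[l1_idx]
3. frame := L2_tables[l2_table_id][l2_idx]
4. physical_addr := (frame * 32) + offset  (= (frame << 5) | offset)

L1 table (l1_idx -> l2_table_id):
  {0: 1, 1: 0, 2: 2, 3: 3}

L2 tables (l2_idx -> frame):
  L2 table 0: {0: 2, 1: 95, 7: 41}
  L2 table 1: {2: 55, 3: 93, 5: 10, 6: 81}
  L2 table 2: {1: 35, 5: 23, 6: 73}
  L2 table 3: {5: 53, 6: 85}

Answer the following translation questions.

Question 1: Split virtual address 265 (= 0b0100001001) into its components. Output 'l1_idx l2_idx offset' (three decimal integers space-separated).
vaddr = 265 = 0b0100001001
  top 2 bits -> l1_idx = 1
  next 3 bits -> l2_idx = 0
  bottom 5 bits -> offset = 9

Answer: 1 0 9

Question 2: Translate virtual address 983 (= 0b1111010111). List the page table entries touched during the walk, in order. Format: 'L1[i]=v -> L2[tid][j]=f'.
Answer: L1[3]=3 -> L2[3][6]=85

Derivation:
vaddr = 983 = 0b1111010111
Split: l1_idx=3, l2_idx=6, offset=23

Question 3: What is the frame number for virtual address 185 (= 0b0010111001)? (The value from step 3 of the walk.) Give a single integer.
vaddr = 185: l1_idx=0, l2_idx=5
L1[0] = 1; L2[1][5] = 10

Answer: 10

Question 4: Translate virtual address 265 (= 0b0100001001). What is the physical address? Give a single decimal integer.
Answer: 73

Derivation:
vaddr = 265 = 0b0100001001
Split: l1_idx=1, l2_idx=0, offset=9
L1[1] = 0
L2[0][0] = 2
paddr = 2 * 32 + 9 = 73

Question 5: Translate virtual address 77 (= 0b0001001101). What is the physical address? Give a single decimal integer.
vaddr = 77 = 0b0001001101
Split: l1_idx=0, l2_idx=2, offset=13
L1[0] = 1
L2[1][2] = 55
paddr = 55 * 32 + 13 = 1773

Answer: 1773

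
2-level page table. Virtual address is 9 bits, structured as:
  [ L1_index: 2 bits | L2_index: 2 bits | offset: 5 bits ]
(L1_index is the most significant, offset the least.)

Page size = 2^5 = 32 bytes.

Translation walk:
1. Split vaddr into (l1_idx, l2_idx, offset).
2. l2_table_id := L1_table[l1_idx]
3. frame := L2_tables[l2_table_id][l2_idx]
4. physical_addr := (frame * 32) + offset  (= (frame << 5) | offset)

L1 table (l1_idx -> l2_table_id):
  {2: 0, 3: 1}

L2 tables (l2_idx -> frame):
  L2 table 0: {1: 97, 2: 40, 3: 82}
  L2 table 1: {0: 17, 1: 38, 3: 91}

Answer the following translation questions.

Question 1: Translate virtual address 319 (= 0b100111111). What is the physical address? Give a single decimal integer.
vaddr = 319 = 0b100111111
Split: l1_idx=2, l2_idx=1, offset=31
L1[2] = 0
L2[0][1] = 97
paddr = 97 * 32 + 31 = 3135

Answer: 3135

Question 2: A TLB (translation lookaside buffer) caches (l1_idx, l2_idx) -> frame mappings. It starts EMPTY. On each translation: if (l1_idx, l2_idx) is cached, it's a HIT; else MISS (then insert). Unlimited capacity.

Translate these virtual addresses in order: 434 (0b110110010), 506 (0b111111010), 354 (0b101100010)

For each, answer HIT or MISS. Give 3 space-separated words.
Answer: MISS MISS MISS

Derivation:
vaddr=434: (3,1) not in TLB -> MISS, insert
vaddr=506: (3,3) not in TLB -> MISS, insert
vaddr=354: (2,3) not in TLB -> MISS, insert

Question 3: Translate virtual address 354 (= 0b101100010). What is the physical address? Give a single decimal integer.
vaddr = 354 = 0b101100010
Split: l1_idx=2, l2_idx=3, offset=2
L1[2] = 0
L2[0][3] = 82
paddr = 82 * 32 + 2 = 2626

Answer: 2626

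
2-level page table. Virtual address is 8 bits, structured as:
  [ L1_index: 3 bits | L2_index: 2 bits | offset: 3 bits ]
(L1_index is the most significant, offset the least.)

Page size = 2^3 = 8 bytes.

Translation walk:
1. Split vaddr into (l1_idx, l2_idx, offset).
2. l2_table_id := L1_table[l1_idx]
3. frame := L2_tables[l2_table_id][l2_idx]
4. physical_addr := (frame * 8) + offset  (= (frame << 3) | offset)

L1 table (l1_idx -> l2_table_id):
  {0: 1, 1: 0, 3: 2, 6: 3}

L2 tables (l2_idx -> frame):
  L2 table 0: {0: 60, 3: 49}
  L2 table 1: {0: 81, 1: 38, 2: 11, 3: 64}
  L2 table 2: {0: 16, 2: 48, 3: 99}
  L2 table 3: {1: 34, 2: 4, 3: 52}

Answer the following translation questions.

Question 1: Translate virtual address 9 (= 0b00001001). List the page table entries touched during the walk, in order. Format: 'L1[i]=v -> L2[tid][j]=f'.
vaddr = 9 = 0b00001001
Split: l1_idx=0, l2_idx=1, offset=1

Answer: L1[0]=1 -> L2[1][1]=38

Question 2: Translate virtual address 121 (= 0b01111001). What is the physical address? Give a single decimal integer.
Answer: 793

Derivation:
vaddr = 121 = 0b01111001
Split: l1_idx=3, l2_idx=3, offset=1
L1[3] = 2
L2[2][3] = 99
paddr = 99 * 8 + 1 = 793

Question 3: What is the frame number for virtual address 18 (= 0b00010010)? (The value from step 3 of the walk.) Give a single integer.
Answer: 11

Derivation:
vaddr = 18: l1_idx=0, l2_idx=2
L1[0] = 1; L2[1][2] = 11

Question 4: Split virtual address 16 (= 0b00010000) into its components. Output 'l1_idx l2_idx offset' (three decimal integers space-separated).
vaddr = 16 = 0b00010000
  top 3 bits -> l1_idx = 0
  next 2 bits -> l2_idx = 2
  bottom 3 bits -> offset = 0

Answer: 0 2 0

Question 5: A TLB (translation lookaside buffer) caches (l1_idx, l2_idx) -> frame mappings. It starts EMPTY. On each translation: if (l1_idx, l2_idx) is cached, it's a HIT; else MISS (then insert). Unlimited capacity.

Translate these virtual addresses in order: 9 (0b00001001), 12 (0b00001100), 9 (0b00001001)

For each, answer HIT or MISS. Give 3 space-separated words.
Answer: MISS HIT HIT

Derivation:
vaddr=9: (0,1) not in TLB -> MISS, insert
vaddr=12: (0,1) in TLB -> HIT
vaddr=9: (0,1) in TLB -> HIT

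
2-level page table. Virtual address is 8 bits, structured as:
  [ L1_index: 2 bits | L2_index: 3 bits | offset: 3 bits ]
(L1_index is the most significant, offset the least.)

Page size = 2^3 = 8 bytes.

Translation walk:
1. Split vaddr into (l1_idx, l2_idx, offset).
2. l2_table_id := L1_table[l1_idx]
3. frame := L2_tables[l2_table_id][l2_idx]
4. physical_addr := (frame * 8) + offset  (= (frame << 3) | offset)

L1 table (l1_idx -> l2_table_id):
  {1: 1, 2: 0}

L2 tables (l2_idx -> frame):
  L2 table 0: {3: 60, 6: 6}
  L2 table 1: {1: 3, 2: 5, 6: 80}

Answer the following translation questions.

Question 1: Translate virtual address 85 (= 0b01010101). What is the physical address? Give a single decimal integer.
Answer: 45

Derivation:
vaddr = 85 = 0b01010101
Split: l1_idx=1, l2_idx=2, offset=5
L1[1] = 1
L2[1][2] = 5
paddr = 5 * 8 + 5 = 45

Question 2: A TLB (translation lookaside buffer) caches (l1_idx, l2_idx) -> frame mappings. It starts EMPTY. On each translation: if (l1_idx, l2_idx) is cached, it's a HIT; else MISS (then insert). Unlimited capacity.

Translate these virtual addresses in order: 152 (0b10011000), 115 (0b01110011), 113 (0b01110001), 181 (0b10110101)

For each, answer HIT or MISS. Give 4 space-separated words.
vaddr=152: (2,3) not in TLB -> MISS, insert
vaddr=115: (1,6) not in TLB -> MISS, insert
vaddr=113: (1,6) in TLB -> HIT
vaddr=181: (2,6) not in TLB -> MISS, insert

Answer: MISS MISS HIT MISS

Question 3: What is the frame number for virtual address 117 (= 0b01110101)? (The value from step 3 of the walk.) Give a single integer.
Answer: 80

Derivation:
vaddr = 117: l1_idx=1, l2_idx=6
L1[1] = 1; L2[1][6] = 80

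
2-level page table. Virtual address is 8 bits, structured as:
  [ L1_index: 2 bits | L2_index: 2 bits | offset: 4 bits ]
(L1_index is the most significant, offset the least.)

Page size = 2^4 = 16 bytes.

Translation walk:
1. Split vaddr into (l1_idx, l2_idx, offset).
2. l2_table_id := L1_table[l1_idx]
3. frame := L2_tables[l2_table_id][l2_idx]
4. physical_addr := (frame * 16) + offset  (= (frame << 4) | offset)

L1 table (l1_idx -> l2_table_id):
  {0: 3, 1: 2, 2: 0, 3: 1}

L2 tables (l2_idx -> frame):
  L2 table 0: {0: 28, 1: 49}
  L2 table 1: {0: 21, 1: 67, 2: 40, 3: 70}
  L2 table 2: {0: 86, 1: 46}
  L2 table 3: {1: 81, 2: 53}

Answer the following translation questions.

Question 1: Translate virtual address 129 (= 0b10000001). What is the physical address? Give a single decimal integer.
vaddr = 129 = 0b10000001
Split: l1_idx=2, l2_idx=0, offset=1
L1[2] = 0
L2[0][0] = 28
paddr = 28 * 16 + 1 = 449

Answer: 449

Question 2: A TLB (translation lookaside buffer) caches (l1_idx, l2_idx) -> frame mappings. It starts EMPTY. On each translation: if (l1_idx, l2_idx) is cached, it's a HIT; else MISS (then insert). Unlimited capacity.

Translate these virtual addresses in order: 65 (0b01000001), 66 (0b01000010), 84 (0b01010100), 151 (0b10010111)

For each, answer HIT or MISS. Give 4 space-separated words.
vaddr=65: (1,0) not in TLB -> MISS, insert
vaddr=66: (1,0) in TLB -> HIT
vaddr=84: (1,1) not in TLB -> MISS, insert
vaddr=151: (2,1) not in TLB -> MISS, insert

Answer: MISS HIT MISS MISS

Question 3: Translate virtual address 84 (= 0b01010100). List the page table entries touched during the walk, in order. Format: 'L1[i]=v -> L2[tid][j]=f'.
vaddr = 84 = 0b01010100
Split: l1_idx=1, l2_idx=1, offset=4

Answer: L1[1]=2 -> L2[2][1]=46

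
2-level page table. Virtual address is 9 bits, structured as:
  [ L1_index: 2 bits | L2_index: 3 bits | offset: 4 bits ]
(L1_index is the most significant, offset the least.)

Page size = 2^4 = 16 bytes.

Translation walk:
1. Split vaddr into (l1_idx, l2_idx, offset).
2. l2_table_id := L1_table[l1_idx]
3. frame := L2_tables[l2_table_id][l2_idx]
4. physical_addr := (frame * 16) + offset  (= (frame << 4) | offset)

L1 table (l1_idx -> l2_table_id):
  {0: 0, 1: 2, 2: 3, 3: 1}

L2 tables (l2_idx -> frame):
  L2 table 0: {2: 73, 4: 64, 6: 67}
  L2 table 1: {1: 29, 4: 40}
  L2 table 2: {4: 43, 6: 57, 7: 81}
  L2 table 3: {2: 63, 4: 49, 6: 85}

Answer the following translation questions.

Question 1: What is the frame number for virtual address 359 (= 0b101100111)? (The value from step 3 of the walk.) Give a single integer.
Answer: 85

Derivation:
vaddr = 359: l1_idx=2, l2_idx=6
L1[2] = 3; L2[3][6] = 85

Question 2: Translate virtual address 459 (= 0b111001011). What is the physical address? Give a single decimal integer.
Answer: 651

Derivation:
vaddr = 459 = 0b111001011
Split: l1_idx=3, l2_idx=4, offset=11
L1[3] = 1
L2[1][4] = 40
paddr = 40 * 16 + 11 = 651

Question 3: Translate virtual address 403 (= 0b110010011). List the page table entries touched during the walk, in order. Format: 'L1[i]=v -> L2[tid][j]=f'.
vaddr = 403 = 0b110010011
Split: l1_idx=3, l2_idx=1, offset=3

Answer: L1[3]=1 -> L2[1][1]=29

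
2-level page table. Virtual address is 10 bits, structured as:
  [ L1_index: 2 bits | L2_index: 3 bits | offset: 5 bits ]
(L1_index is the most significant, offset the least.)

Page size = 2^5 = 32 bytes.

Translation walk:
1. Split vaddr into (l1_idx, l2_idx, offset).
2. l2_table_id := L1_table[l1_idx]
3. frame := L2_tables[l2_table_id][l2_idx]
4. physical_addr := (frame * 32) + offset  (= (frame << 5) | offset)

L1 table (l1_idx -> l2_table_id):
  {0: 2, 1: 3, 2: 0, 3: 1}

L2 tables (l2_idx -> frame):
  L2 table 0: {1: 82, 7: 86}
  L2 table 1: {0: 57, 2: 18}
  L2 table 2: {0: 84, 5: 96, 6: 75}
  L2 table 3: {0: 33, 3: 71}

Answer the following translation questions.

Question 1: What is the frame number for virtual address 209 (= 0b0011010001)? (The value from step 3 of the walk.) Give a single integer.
vaddr = 209: l1_idx=0, l2_idx=6
L1[0] = 2; L2[2][6] = 75

Answer: 75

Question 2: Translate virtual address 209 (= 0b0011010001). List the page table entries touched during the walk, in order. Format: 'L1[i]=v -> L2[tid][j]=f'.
vaddr = 209 = 0b0011010001
Split: l1_idx=0, l2_idx=6, offset=17

Answer: L1[0]=2 -> L2[2][6]=75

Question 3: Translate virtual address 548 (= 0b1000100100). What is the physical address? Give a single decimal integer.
vaddr = 548 = 0b1000100100
Split: l1_idx=2, l2_idx=1, offset=4
L1[2] = 0
L2[0][1] = 82
paddr = 82 * 32 + 4 = 2628

Answer: 2628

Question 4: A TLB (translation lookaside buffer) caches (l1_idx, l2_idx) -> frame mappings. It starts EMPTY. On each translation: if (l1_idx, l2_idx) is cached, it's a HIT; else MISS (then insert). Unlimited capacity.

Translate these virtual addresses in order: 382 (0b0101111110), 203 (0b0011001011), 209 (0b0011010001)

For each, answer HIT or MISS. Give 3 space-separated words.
Answer: MISS MISS HIT

Derivation:
vaddr=382: (1,3) not in TLB -> MISS, insert
vaddr=203: (0,6) not in TLB -> MISS, insert
vaddr=209: (0,6) in TLB -> HIT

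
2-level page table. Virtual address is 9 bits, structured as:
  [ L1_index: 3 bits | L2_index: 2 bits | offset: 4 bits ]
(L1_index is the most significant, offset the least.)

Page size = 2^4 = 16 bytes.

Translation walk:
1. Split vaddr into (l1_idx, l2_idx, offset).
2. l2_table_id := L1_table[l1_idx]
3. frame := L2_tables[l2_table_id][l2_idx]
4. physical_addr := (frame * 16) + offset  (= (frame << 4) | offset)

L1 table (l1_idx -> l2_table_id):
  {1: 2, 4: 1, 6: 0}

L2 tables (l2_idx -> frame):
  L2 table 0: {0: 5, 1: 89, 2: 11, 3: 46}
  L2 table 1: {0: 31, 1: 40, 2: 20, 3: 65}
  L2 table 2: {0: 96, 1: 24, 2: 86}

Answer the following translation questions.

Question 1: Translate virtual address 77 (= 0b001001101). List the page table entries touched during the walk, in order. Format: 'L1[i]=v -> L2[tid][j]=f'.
Answer: L1[1]=2 -> L2[2][0]=96

Derivation:
vaddr = 77 = 0b001001101
Split: l1_idx=1, l2_idx=0, offset=13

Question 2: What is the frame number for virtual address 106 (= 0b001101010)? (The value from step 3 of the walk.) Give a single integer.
vaddr = 106: l1_idx=1, l2_idx=2
L1[1] = 2; L2[2][2] = 86

Answer: 86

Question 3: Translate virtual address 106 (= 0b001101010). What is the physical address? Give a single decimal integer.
vaddr = 106 = 0b001101010
Split: l1_idx=1, l2_idx=2, offset=10
L1[1] = 2
L2[2][2] = 86
paddr = 86 * 16 + 10 = 1386

Answer: 1386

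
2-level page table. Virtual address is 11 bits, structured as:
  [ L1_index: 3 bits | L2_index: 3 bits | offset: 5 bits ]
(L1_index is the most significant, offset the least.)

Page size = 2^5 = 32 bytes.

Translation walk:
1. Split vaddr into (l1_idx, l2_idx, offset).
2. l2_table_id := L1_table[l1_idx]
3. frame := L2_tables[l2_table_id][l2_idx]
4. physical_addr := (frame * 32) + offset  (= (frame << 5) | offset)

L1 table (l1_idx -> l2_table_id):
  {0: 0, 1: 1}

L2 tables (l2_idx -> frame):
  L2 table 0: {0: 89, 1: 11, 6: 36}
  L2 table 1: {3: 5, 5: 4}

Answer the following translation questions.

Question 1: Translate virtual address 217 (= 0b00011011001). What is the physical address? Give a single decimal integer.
vaddr = 217 = 0b00011011001
Split: l1_idx=0, l2_idx=6, offset=25
L1[0] = 0
L2[0][6] = 36
paddr = 36 * 32 + 25 = 1177

Answer: 1177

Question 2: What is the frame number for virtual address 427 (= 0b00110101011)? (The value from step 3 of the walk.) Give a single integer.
Answer: 4

Derivation:
vaddr = 427: l1_idx=1, l2_idx=5
L1[1] = 1; L2[1][5] = 4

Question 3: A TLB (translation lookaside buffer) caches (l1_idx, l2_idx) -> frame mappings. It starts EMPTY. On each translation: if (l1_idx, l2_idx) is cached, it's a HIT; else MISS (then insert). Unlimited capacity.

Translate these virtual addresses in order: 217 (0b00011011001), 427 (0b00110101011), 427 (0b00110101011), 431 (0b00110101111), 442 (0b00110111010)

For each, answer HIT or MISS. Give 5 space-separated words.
Answer: MISS MISS HIT HIT HIT

Derivation:
vaddr=217: (0,6) not in TLB -> MISS, insert
vaddr=427: (1,5) not in TLB -> MISS, insert
vaddr=427: (1,5) in TLB -> HIT
vaddr=431: (1,5) in TLB -> HIT
vaddr=442: (1,5) in TLB -> HIT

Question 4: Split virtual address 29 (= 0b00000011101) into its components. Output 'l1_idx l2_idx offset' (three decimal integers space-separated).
Answer: 0 0 29

Derivation:
vaddr = 29 = 0b00000011101
  top 3 bits -> l1_idx = 0
  next 3 bits -> l2_idx = 0
  bottom 5 bits -> offset = 29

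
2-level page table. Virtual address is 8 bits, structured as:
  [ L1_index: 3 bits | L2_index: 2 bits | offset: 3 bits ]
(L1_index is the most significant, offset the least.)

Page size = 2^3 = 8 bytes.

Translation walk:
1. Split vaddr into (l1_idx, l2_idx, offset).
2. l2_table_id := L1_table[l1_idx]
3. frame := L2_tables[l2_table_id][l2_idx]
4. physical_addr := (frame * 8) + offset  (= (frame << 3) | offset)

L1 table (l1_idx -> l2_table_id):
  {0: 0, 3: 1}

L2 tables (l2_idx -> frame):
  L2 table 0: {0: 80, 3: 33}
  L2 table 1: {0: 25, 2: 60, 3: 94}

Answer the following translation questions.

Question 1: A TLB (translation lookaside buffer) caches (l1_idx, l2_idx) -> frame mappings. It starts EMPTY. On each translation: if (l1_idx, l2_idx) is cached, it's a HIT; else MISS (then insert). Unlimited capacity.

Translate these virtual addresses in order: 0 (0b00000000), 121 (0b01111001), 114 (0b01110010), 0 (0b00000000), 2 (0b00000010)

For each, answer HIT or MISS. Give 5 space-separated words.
Answer: MISS MISS MISS HIT HIT

Derivation:
vaddr=0: (0,0) not in TLB -> MISS, insert
vaddr=121: (3,3) not in TLB -> MISS, insert
vaddr=114: (3,2) not in TLB -> MISS, insert
vaddr=0: (0,0) in TLB -> HIT
vaddr=2: (0,0) in TLB -> HIT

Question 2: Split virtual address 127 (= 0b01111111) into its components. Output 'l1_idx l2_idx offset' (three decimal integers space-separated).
vaddr = 127 = 0b01111111
  top 3 bits -> l1_idx = 3
  next 2 bits -> l2_idx = 3
  bottom 3 bits -> offset = 7

Answer: 3 3 7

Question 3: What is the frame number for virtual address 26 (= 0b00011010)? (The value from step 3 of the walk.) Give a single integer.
vaddr = 26: l1_idx=0, l2_idx=3
L1[0] = 0; L2[0][3] = 33

Answer: 33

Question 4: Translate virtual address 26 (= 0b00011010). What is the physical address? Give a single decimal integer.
Answer: 266

Derivation:
vaddr = 26 = 0b00011010
Split: l1_idx=0, l2_idx=3, offset=2
L1[0] = 0
L2[0][3] = 33
paddr = 33 * 8 + 2 = 266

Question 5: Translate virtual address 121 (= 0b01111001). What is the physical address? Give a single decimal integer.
vaddr = 121 = 0b01111001
Split: l1_idx=3, l2_idx=3, offset=1
L1[3] = 1
L2[1][3] = 94
paddr = 94 * 8 + 1 = 753

Answer: 753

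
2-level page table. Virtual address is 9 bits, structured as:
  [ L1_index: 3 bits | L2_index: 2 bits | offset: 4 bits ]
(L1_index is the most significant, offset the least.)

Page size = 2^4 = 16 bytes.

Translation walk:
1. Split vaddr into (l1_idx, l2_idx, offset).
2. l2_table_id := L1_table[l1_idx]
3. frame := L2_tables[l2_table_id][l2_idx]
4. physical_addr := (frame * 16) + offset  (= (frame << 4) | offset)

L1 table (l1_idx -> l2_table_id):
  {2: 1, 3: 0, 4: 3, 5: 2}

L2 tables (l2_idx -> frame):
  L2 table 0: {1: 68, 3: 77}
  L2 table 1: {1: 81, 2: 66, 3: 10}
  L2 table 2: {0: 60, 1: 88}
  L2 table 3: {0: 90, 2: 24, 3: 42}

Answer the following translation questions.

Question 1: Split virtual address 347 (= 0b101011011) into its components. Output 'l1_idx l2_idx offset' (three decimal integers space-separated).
Answer: 5 1 11

Derivation:
vaddr = 347 = 0b101011011
  top 3 bits -> l1_idx = 5
  next 2 bits -> l2_idx = 1
  bottom 4 bits -> offset = 11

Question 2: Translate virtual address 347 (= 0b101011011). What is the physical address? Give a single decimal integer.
Answer: 1419

Derivation:
vaddr = 347 = 0b101011011
Split: l1_idx=5, l2_idx=1, offset=11
L1[5] = 2
L2[2][1] = 88
paddr = 88 * 16 + 11 = 1419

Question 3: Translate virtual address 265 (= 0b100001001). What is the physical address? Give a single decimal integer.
vaddr = 265 = 0b100001001
Split: l1_idx=4, l2_idx=0, offset=9
L1[4] = 3
L2[3][0] = 90
paddr = 90 * 16 + 9 = 1449

Answer: 1449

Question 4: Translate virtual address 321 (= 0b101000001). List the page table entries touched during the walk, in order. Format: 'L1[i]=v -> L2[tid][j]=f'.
vaddr = 321 = 0b101000001
Split: l1_idx=5, l2_idx=0, offset=1

Answer: L1[5]=2 -> L2[2][0]=60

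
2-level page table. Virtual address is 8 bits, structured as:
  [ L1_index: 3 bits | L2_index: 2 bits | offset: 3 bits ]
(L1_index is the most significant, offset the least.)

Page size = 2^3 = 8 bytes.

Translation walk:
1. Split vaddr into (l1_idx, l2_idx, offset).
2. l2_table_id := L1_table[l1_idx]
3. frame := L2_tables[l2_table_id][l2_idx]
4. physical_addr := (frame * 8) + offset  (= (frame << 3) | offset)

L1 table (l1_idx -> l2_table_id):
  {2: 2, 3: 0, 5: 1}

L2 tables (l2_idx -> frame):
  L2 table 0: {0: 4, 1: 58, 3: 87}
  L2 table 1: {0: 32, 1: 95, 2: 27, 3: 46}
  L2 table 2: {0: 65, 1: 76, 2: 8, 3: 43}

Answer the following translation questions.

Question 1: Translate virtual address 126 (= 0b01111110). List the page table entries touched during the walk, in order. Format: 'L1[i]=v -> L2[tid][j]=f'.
Answer: L1[3]=0 -> L2[0][3]=87

Derivation:
vaddr = 126 = 0b01111110
Split: l1_idx=3, l2_idx=3, offset=6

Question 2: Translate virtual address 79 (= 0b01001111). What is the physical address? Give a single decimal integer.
Answer: 615

Derivation:
vaddr = 79 = 0b01001111
Split: l1_idx=2, l2_idx=1, offset=7
L1[2] = 2
L2[2][1] = 76
paddr = 76 * 8 + 7 = 615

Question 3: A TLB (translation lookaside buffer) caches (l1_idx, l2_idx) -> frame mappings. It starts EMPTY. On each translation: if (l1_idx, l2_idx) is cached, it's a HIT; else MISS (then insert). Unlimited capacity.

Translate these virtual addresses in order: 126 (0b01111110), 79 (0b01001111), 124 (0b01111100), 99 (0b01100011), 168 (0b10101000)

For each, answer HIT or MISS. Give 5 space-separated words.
vaddr=126: (3,3) not in TLB -> MISS, insert
vaddr=79: (2,1) not in TLB -> MISS, insert
vaddr=124: (3,3) in TLB -> HIT
vaddr=99: (3,0) not in TLB -> MISS, insert
vaddr=168: (5,1) not in TLB -> MISS, insert

Answer: MISS MISS HIT MISS MISS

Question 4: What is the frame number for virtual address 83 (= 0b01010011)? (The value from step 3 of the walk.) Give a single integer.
vaddr = 83: l1_idx=2, l2_idx=2
L1[2] = 2; L2[2][2] = 8

Answer: 8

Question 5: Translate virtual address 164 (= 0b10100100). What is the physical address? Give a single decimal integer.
vaddr = 164 = 0b10100100
Split: l1_idx=5, l2_idx=0, offset=4
L1[5] = 1
L2[1][0] = 32
paddr = 32 * 8 + 4 = 260

Answer: 260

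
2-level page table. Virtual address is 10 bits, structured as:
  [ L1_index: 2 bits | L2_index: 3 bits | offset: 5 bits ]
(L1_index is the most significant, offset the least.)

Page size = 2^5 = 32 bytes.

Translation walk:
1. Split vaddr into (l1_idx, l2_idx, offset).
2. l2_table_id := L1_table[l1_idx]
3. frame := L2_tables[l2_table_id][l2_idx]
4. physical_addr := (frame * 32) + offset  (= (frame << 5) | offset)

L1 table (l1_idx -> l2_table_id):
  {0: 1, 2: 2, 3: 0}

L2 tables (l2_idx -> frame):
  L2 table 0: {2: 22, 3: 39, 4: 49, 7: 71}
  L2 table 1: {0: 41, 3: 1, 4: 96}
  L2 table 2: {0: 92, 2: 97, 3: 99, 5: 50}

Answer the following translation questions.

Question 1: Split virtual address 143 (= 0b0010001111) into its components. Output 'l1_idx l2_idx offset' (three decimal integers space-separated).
vaddr = 143 = 0b0010001111
  top 2 bits -> l1_idx = 0
  next 3 bits -> l2_idx = 4
  bottom 5 bits -> offset = 15

Answer: 0 4 15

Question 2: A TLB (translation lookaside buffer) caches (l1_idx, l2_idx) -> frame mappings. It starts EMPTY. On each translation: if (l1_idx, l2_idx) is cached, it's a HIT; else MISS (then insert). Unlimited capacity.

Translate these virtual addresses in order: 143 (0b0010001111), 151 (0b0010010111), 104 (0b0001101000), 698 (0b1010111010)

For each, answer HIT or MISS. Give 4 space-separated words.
Answer: MISS HIT MISS MISS

Derivation:
vaddr=143: (0,4) not in TLB -> MISS, insert
vaddr=151: (0,4) in TLB -> HIT
vaddr=104: (0,3) not in TLB -> MISS, insert
vaddr=698: (2,5) not in TLB -> MISS, insert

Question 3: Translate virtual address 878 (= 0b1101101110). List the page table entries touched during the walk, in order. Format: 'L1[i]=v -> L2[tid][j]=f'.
vaddr = 878 = 0b1101101110
Split: l1_idx=3, l2_idx=3, offset=14

Answer: L1[3]=0 -> L2[0][3]=39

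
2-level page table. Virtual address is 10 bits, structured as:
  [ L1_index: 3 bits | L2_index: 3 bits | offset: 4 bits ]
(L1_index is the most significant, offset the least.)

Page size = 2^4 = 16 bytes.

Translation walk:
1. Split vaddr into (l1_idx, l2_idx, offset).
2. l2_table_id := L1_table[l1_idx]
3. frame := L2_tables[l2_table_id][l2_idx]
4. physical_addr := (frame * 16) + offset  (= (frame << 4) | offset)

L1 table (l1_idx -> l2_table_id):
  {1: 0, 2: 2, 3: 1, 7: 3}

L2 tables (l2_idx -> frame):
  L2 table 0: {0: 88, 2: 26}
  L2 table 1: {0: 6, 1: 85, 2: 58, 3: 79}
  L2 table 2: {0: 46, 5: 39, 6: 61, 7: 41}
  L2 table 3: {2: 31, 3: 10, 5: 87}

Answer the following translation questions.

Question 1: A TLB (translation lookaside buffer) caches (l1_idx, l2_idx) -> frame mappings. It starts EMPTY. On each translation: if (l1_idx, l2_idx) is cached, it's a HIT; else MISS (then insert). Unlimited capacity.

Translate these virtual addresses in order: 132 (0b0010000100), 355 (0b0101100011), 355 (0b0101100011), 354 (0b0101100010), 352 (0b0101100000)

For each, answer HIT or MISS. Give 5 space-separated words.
vaddr=132: (1,0) not in TLB -> MISS, insert
vaddr=355: (2,6) not in TLB -> MISS, insert
vaddr=355: (2,6) in TLB -> HIT
vaddr=354: (2,6) in TLB -> HIT
vaddr=352: (2,6) in TLB -> HIT

Answer: MISS MISS HIT HIT HIT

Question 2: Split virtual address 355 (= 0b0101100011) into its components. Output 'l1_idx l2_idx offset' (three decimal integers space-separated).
vaddr = 355 = 0b0101100011
  top 3 bits -> l1_idx = 2
  next 3 bits -> l2_idx = 6
  bottom 4 bits -> offset = 3

Answer: 2 6 3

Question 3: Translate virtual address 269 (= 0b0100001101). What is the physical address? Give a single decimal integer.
vaddr = 269 = 0b0100001101
Split: l1_idx=2, l2_idx=0, offset=13
L1[2] = 2
L2[2][0] = 46
paddr = 46 * 16 + 13 = 749

Answer: 749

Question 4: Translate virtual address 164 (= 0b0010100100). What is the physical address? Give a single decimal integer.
vaddr = 164 = 0b0010100100
Split: l1_idx=1, l2_idx=2, offset=4
L1[1] = 0
L2[0][2] = 26
paddr = 26 * 16 + 4 = 420

Answer: 420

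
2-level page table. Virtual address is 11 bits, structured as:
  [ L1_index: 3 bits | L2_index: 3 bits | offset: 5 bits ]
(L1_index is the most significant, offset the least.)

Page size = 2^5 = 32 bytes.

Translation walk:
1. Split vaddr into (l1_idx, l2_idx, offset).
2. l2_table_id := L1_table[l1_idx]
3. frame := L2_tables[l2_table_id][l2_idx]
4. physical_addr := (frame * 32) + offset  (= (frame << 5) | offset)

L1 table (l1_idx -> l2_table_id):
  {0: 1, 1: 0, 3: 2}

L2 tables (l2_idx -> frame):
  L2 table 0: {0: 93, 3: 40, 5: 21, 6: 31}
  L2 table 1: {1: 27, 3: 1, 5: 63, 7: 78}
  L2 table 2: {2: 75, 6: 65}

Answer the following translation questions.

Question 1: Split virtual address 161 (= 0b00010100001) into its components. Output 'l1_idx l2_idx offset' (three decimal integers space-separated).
vaddr = 161 = 0b00010100001
  top 3 bits -> l1_idx = 0
  next 3 bits -> l2_idx = 5
  bottom 5 bits -> offset = 1

Answer: 0 5 1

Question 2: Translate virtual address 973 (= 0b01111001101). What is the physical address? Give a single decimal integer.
Answer: 2093

Derivation:
vaddr = 973 = 0b01111001101
Split: l1_idx=3, l2_idx=6, offset=13
L1[3] = 2
L2[2][6] = 65
paddr = 65 * 32 + 13 = 2093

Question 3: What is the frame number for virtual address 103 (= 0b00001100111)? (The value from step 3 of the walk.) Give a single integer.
vaddr = 103: l1_idx=0, l2_idx=3
L1[0] = 1; L2[1][3] = 1

Answer: 1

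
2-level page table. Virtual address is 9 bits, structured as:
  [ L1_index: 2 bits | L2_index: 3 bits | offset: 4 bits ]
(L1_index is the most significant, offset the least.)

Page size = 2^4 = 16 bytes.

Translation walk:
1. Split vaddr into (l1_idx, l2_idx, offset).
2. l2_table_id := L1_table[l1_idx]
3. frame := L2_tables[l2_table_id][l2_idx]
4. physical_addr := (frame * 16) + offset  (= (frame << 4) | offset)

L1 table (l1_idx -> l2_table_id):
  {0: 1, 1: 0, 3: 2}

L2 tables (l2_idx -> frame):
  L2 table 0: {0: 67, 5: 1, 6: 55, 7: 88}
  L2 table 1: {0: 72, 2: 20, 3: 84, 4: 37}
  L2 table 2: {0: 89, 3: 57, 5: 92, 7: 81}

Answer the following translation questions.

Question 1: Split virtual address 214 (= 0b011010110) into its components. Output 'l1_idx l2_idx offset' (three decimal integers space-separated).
Answer: 1 5 6

Derivation:
vaddr = 214 = 0b011010110
  top 2 bits -> l1_idx = 1
  next 3 bits -> l2_idx = 5
  bottom 4 bits -> offset = 6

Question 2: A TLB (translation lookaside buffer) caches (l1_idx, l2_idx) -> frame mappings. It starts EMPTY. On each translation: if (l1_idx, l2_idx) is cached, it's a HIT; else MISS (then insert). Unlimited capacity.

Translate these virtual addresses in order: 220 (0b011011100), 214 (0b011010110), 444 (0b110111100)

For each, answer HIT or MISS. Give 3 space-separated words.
Answer: MISS HIT MISS

Derivation:
vaddr=220: (1,5) not in TLB -> MISS, insert
vaddr=214: (1,5) in TLB -> HIT
vaddr=444: (3,3) not in TLB -> MISS, insert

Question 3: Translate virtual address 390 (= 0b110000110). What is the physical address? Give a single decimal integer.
vaddr = 390 = 0b110000110
Split: l1_idx=3, l2_idx=0, offset=6
L1[3] = 2
L2[2][0] = 89
paddr = 89 * 16 + 6 = 1430

Answer: 1430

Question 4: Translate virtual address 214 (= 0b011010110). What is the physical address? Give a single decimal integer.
Answer: 22

Derivation:
vaddr = 214 = 0b011010110
Split: l1_idx=1, l2_idx=5, offset=6
L1[1] = 0
L2[0][5] = 1
paddr = 1 * 16 + 6 = 22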